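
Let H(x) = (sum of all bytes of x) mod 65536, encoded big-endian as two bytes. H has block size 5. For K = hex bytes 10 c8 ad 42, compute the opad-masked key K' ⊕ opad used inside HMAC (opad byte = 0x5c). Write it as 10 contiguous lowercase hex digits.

4c94f11e5c

Key hex bytes 10 c8 ad 42 is 4 bytes ≤ B = 5; zero-pad to 5 bytes: K' = 10 c8 ad 42 00.
XOR each byte with 0x5c: 10⊕5c=4c, c8⊕5c=94, ad⊕5c=f1, 42⊕5c=1e, 00⊕5c=5c.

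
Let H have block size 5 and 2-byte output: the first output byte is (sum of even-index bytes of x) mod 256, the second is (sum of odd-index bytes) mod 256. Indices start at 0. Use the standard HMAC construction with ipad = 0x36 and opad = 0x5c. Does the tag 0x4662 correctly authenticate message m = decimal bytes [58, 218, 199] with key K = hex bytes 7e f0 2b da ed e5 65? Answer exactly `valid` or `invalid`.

invalid

Key hex bytes 7e f0 2b da ed e5 65 is 7 bytes > B = 5, so hash it first: H(key) = fb af, then zero-pad to 5 bytes: K' = fb af 00 00 00.
K' ⊕ ipad = cd 99 36 36 36; K' ⊕ opad = a7 f3 5c 5c 5c.
Inner hash: even-index sum = 531 mod 256 = 19; odd-index sum = 464 mod 256 = 208 → 13 d0.
Outer hash (recomputed tag): even-index sum = 559 mod 256 = 47; odd-index sum = 354 mod 256 = 98 → 2f 62.
Recomputed tag = 2f62; claimed = 4662 → mismatch.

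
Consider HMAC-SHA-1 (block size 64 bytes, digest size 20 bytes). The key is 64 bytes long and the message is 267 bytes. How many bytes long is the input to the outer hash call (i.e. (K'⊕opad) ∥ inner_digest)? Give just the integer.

84

Key is 64 ≤ 64 bytes, zero-padded: |K'| = 64.
Outer input = (K'⊕opad) ∥ H(inner) → 64 + 20 = 84 bytes.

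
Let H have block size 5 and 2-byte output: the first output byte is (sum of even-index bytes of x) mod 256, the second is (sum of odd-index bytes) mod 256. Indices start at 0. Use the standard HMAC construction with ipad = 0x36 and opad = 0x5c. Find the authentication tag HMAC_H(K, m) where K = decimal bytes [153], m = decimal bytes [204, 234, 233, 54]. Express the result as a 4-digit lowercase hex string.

Key decimal bytes [153] = 99 is 1 byte ≤ B = 5; zero-pad to 5 bytes: K' = 99 00 00 00 00.
K' ⊕ ipad = af 36 36 36 36.  K' ⊕ opad = c5 5c 5c 5c 5c.
Inner input = (K'⊕ipad) ∥ m = af 36 36 36 36 ∥ cc ea e9 36.
Inner hash: even-index sum = 571 mod 256 = 59; odd-index sum = 545 mod 256 = 33 → 3b 21.
Outer input = (K'⊕opad) ∥ inner = c5 5c 5c 5c 5c ∥ 3b 21.
Outer hash (tag): even-index sum = 414 mod 256 = 158; odd-index sum = 243 mod 256 = 243 → 9e f3.

9ef3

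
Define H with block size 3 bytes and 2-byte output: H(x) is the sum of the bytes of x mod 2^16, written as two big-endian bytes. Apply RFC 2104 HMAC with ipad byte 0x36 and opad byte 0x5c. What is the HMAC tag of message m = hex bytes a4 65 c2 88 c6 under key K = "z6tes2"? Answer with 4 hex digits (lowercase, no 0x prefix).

01ca

Key "z6tes2" = 7a 36 74 65 73 32 is 6 bytes > B = 3, so hash it first: H(key) = 02 2e, then zero-pad to 3 bytes: K' = 02 2e 00.
K' ⊕ ipad = 34 18 36.  K' ⊕ opad = 5e 72 5c.
Inner input = (K'⊕ipad) ∥ m = 34 18 36 ∥ a4 65 c2 88 c6.
Inner hash: sum = 52+24+54+164+101+194+136+198 = 923 → 03 9b.
Outer input = (K'⊕opad) ∥ inner = 5e 72 5c ∥ 03 9b.
Outer hash (tag): sum = 94+114+92+3+155 = 458 → 01 ca.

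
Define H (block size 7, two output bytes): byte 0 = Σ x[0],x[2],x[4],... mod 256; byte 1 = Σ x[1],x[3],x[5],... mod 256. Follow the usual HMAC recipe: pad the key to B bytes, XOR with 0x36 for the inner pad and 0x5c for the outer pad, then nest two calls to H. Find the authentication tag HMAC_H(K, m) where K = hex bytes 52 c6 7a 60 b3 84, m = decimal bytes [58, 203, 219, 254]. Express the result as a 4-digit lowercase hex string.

8ce2

Key hex bytes 52 c6 7a 60 b3 84 is 6 bytes ≤ B = 7; zero-pad to 7 bytes: K' = 52 c6 7a 60 b3 84 00.
K' ⊕ ipad = 64 f0 4c 56 85 b2 36.  K' ⊕ opad = 0e 9a 26 3c ef d8 5c.
Inner input = (K'⊕ipad) ∥ m = 64 f0 4c 56 85 b2 36 ∥ 3a cb db fe.
Inner hash: even-index sum = 820 mod 256 = 52; odd-index sum = 781 mod 256 = 13 → 34 0d.
Outer input = (K'⊕opad) ∥ inner = 0e 9a 26 3c ef d8 5c ∥ 34 0d.
Outer hash (tag): even-index sum = 396 mod 256 = 140; odd-index sum = 482 mod 256 = 226 → 8c e2.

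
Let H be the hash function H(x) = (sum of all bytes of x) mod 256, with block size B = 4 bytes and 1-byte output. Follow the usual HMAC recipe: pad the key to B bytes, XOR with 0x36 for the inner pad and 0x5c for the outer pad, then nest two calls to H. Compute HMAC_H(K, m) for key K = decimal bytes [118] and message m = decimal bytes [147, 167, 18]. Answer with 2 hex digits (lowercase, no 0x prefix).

Key decimal bytes [118] = 76 is 1 byte ≤ B = 4; zero-pad to 4 bytes: K' = 76 00 00 00.
K' ⊕ ipad = 40 36 36 36.  K' ⊕ opad = 2a 5c 5c 5c.
Inner input = (K'⊕ipad) ∥ m = 40 36 36 36 ∥ 93 a7 12.
Inner hash: sum = 64+54+54+54+147+167+18 = 558; mod 256 = 46 → 2e.
Outer input = (K'⊕opad) ∥ inner = 2a 5c 5c 5c ∥ 2e.
Outer hash (tag): sum = 42+92+92+92+46 = 364; mod 256 = 108 → 6c.

6c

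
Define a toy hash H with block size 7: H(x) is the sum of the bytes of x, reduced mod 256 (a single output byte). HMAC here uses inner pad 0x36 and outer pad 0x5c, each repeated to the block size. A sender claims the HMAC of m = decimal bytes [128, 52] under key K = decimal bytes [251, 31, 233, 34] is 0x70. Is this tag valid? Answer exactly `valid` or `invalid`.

valid

Key decimal bytes [251, 31, 233, 34] = fb 1f e9 22 is 4 bytes ≤ B = 7; zero-pad to 7 bytes: K' = fb 1f e9 22 00 00 00.
K' ⊕ ipad = cd 29 df 14 36 36 36; K' ⊕ opad = a7 43 b5 7e 5c 5c 5c.
Inner hash: sum = 205+41+223+20+54+54+54+128+52 = 831; mod 256 = 63 → 3f.
Outer hash (recomputed tag): sum = 167+67+181+126+92+92+92+63 = 880; mod 256 = 112 → 70.
Recomputed tag = 70; claimed = 70 → match.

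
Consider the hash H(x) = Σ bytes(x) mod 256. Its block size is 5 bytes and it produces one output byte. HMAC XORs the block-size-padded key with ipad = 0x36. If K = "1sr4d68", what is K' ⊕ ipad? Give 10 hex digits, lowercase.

Key "1sr4d68" = 31 73 72 34 64 36 38 is 7 bytes > B = 5, so hash it first: H(key) = 1c, then zero-pad to 5 bytes: K' = 1c 00 00 00 00.
XOR each byte with 0x36: 1c⊕36=2a, 00⊕36=36, 00⊕36=36, 00⊕36=36, 00⊕36=36.

2a36363636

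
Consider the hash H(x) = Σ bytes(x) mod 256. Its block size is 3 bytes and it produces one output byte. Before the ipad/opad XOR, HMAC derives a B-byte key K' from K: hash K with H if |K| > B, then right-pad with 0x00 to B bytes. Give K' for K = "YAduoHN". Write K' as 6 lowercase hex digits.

780000

|K| = 7 > B = 3, so first hash the key.
H(K): sum = 89+65+100+117+111+72+78 = 632; mod 256 = 120 → 78.
Zero-pad H(K) = 78 to 3 bytes: K' = 78 00 00.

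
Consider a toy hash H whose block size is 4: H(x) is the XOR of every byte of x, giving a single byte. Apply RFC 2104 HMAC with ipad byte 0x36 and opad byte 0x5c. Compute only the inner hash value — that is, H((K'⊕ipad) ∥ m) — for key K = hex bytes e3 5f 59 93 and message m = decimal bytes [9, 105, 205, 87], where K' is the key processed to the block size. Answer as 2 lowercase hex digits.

Key hex bytes e3 5f 59 93 is exactly B = 4 bytes: K' = e3 5f 59 93.
K' ⊕ ipad = d5 69 6f a5.
Inner input = d5 69 6f a5 ∥ 09 69 cd 57.
Inner hash: XOR d5⊕69⊕6f⊕a5⊕09⊕69⊕cd⊕57 = 8c.

8c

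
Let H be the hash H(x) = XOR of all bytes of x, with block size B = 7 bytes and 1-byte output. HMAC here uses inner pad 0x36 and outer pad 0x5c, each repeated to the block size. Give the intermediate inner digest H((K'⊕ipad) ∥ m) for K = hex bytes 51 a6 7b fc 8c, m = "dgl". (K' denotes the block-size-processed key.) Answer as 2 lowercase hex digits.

a5

Key hex bytes 51 a6 7b fc 8c is 5 bytes ≤ B = 7; zero-pad to 7 bytes: K' = 51 a6 7b fc 8c 00 00.
K' ⊕ ipad = 67 90 4d ca ba 36 36.
Inner input = 67 90 4d ca ba 36 36 ∥ 64 67 6c.
Inner hash: XOR 67⊕90⊕4d⊕ca⊕ba⊕36⊕36⊕64⊕67⊕6c = a5.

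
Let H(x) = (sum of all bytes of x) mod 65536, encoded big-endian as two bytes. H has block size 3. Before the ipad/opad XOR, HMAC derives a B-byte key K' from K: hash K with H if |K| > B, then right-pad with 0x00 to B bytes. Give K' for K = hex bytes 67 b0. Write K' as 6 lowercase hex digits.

67b000

Key hex bytes 67 b0 is 2 bytes ≤ B = 3; zero-pad to 3 bytes: K' = 67 b0 00.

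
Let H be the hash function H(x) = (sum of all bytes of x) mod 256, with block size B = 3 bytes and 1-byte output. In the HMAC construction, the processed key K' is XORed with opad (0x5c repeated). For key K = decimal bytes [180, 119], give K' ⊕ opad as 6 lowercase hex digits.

e82b5c

Key decimal bytes [180, 119] = b4 77 is 2 bytes ≤ B = 3; zero-pad to 3 bytes: K' = b4 77 00.
XOR each byte with 0x5c: b4⊕5c=e8, 77⊕5c=2b, 00⊕5c=5c.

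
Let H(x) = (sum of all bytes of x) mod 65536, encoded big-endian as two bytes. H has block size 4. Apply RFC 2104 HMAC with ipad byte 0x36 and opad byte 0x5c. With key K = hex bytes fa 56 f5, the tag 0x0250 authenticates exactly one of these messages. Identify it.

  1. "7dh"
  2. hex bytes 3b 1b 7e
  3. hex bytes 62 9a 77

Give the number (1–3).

Key hex bytes fa 56 f5 is 3 bytes ≤ B = 4; zero-pad to 4 bytes: K' = fa 56 f5 00.
K' ⊕ ipad = cc 60 c3 36; K' ⊕ opad = a6 0a a9 5c.
m1: inner = H(cc 60 c3 36 37 64 68) = 03 28; tag = H(a6 0a a9 5c 03 28) = 01e0
m2: inner = H(cc 60 c3 36 3b 1b 7e) = 02 f9; tag = H(a6 0a a9 5c 02 f9) = 02b0
m3: inner = H(cc 60 c3 36 62 9a 77) = 03 98; tag = H(a6 0a a9 5c 03 98) = 0250 ← matches

3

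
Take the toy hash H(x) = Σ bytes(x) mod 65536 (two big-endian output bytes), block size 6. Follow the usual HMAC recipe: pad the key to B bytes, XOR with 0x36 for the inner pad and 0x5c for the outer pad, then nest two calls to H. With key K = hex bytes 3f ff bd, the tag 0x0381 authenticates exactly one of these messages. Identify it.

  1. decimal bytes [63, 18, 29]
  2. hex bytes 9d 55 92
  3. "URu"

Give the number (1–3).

Key hex bytes 3f ff bd is 3 bytes ≤ B = 6; zero-pad to 6 bytes: K' = 3f ff bd 00 00 00.
K' ⊕ ipad = 09 c9 8b 36 36 36; K' ⊕ opad = 63 a3 e1 5c 5c 5c.
m1: inner = H(09 c9 8b 36 36 36 3f 12 1d) = 02 6d; tag = H(63 a3 e1 5c 5c 5c 02 6d) = 036a
m2: inner = H(09 c9 8b 36 36 36 9d 55 92) = 03 83; tag = H(63 a3 e1 5c 5c 5c 03 83) = 0381 ← matches
m3: inner = H(09 c9 8b 36 36 36 55 52 75) = 03 1b; tag = H(63 a3 e1 5c 5c 5c 03 1b) = 0319

2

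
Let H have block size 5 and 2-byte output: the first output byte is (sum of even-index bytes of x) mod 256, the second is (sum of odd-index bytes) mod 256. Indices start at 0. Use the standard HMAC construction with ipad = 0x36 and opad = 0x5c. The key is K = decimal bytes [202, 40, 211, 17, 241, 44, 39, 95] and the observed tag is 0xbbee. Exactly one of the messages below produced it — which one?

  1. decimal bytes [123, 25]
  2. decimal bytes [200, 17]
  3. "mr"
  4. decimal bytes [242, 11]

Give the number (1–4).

4

Key decimal bytes [202, 40, 211, 17, 241, 44, 39, 95] = ca 28 d3 11 f1 2c 27 5f is 8 bytes > B = 5, so hash it first: H(key) = b5 c4, then zero-pad to 5 bytes: K' = b5 c4 00 00 00.
K' ⊕ ipad = 83 f2 36 36 36; K' ⊕ opad = e9 98 5c 5c 5c.
m1: inner = H(83 f2 36 36 36 7b 19) = 08 a3; tag = H(e9 98 5c 5c 5c 08 a3) = 44fc
m2: inner = H(83 f2 36 36 36 c8 11) = 00 f0; tag = H(e9 98 5c 5c 5c 00 f0) = 91f4
m3: inner = H(83 f2 36 36 36 6d 72) = 61 95; tag = H(e9 98 5c 5c 5c 61 95) = 3655
m4: inner = H(83 f2 36 36 36 f2 0b) = fa 1a; tag = H(e9 98 5c 5c 5c fa 1a) = bbee ← matches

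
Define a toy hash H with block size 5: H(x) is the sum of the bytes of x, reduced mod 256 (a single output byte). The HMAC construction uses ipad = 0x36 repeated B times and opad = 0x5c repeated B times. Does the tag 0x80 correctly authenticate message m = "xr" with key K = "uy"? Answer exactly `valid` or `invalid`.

Key "uy" = 75 79 is 2 bytes ≤ B = 5; zero-pad to 5 bytes: K' = 75 79 00 00 00.
K' ⊕ ipad = 43 4f 36 36 36; K' ⊕ opad = 29 25 5c 5c 5c.
Inner hash: sum = 67+79+54+54+54+120+114 = 542; mod 256 = 30 → 1e.
Outer hash (recomputed tag): sum = 41+37+92+92+92+30 = 384; mod 256 = 128 → 80.
Recomputed tag = 80; claimed = 80 → match.

valid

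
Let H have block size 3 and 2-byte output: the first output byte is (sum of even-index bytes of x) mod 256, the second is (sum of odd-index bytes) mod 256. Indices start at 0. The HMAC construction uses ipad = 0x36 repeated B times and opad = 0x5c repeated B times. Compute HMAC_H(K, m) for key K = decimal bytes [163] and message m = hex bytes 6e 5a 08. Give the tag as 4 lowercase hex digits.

0781

Key decimal bytes [163] = a3 is 1 byte ≤ B = 3; zero-pad to 3 bytes: K' = a3 00 00.
K' ⊕ ipad = 95 36 36.  K' ⊕ opad = ff 5c 5c.
Inner input = (K'⊕ipad) ∥ m = 95 36 36 ∥ 6e 5a 08.
Inner hash: even-index sum = 293 mod 256 = 37; odd-index sum = 172 mod 256 = 172 → 25 ac.
Outer input = (K'⊕opad) ∥ inner = ff 5c 5c ∥ 25 ac.
Outer hash (tag): even-index sum = 519 mod 256 = 7; odd-index sum = 129 mod 256 = 129 → 07 81.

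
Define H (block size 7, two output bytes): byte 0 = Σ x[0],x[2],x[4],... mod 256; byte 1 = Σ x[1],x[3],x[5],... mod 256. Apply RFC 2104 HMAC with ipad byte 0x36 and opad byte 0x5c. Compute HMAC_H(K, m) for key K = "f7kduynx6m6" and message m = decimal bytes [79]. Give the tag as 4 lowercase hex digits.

Key "f7kduynx6m6" = 66 37 6b 64 75 79 6e 78 36 6d 36 is 11 bytes > B = 7, so hash it first: H(key) = 20 f9, then zero-pad to 7 bytes: K' = 20 f9 00 00 00 00 00.
K' ⊕ ipad = 16 cf 36 36 36 36 36.  K' ⊕ opad = 7c a5 5c 5c 5c 5c 5c.
Inner input = (K'⊕ipad) ∥ m = 16 cf 36 36 36 36 36 ∥ 4f.
Inner hash: even-index sum = 184 mod 256 = 184; odd-index sum = 394 mod 256 = 138 → b8 8a.
Outer input = (K'⊕opad) ∥ inner = 7c a5 5c 5c 5c 5c 5c ∥ b8 8a.
Outer hash (tag): even-index sum = 538 mod 256 = 26; odd-index sum = 533 mod 256 = 21 → 1a 15.

1a15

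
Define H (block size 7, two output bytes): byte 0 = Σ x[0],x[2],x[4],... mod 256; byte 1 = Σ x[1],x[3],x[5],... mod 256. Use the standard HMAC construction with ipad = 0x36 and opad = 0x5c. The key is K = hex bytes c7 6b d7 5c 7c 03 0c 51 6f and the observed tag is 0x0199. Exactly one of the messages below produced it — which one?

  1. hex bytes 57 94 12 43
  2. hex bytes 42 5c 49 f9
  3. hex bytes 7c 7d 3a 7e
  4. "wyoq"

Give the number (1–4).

Key hex bytes c7 6b d7 5c 7c 03 0c 51 6f is 9 bytes > B = 7, so hash it first: H(key) = 95 1b, then zero-pad to 7 bytes: K' = 95 1b 00 00 00 00 00.
K' ⊕ ipad = a3 2d 36 36 36 36 36; K' ⊕ opad = c9 47 5c 5c 5c 5c 5c.
m1: inner = H(a3 2d 36 36 36 36 36 57 94 12 43) = 1c 02; tag = H(c9 47 5c 5c 5c 5c 5c 1c 02) = df1b
m2: inner = H(a3 2d 36 36 36 36 36 42 5c 49 f9) = 9a 24; tag = H(c9 47 5c 5c 5c 5c 5c 9a 24) = 0199 ← matches
m3: inner = H(a3 2d 36 36 36 36 36 7c 7d 3a 7e) = 40 4f; tag = H(c9 47 5c 5c 5c 5c 5c 40 4f) = 2c3f
m4: inner = H(a3 2d 36 36 36 36 36 77 79 6f 71) = 2f 7f; tag = H(c9 47 5c 5c 5c 5c 5c 2f 7f) = 5c2e

2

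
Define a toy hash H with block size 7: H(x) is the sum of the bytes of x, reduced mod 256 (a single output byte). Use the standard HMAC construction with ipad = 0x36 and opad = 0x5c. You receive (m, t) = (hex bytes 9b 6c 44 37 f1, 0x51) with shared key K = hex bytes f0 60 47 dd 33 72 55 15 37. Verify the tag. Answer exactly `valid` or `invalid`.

valid

Key hex bytes f0 60 47 dd 33 72 55 15 37 is 9 bytes > B = 7, so hash it first: H(key) = ba, then zero-pad to 7 bytes: K' = ba 00 00 00 00 00 00.
K' ⊕ ipad = 8c 36 36 36 36 36 36; K' ⊕ opad = e6 5c 5c 5c 5c 5c 5c.
Inner hash: sum = 140+54+54+54+54+54+54+155+108+68+55+241 = 1091; mod 256 = 67 → 43.
Outer hash (recomputed tag): sum = 230+92+92+92+92+92+92+67 = 849; mod 256 = 81 → 51.
Recomputed tag = 51; claimed = 51 → match.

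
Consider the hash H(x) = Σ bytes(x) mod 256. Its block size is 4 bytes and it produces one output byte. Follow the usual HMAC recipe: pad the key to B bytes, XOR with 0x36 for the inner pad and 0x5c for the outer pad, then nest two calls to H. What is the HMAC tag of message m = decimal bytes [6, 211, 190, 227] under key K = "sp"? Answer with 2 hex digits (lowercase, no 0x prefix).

Key "sp" = 73 70 is 2 bytes ≤ B = 4; zero-pad to 4 bytes: K' = 73 70 00 00.
K' ⊕ ipad = 45 46 36 36.  K' ⊕ opad = 2f 2c 5c 5c.
Inner input = (K'⊕ipad) ∥ m = 45 46 36 36 ∥ 06 d3 be e3.
Inner hash: sum = 69+70+54+54+6+211+190+227 = 881; mod 256 = 113 → 71.
Outer input = (K'⊕opad) ∥ inner = 2f 2c 5c 5c ∥ 71.
Outer hash (tag): sum = 47+44+92+92+113 = 388; mod 256 = 132 → 84.

84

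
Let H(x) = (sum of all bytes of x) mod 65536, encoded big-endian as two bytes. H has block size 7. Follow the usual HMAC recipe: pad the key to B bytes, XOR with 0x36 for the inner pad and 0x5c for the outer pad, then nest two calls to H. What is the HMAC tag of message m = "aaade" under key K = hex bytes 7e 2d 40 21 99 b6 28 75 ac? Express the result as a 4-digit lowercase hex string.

03e7

Key hex bytes 7e 2d 40 21 99 b6 28 75 ac is 9 bytes > B = 7, so hash it first: H(key) = 03 a4, then zero-pad to 7 bytes: K' = 03 a4 00 00 00 00 00.
K' ⊕ ipad = 35 92 36 36 36 36 36.  K' ⊕ opad = 5f f8 5c 5c 5c 5c 5c.
Inner input = (K'⊕ipad) ∥ m = 35 92 36 36 36 36 36 ∥ 61 61 61 64 65.
Inner hash: sum = 53+146+54+54+54+54+54+97+97+97+100+101 = 961 → 03 c1.
Outer input = (K'⊕opad) ∥ inner = 5f f8 5c 5c 5c 5c 5c ∥ 03 c1.
Outer hash (tag): sum = 95+248+92+92+92+92+92+3+193 = 999 → 03 e7.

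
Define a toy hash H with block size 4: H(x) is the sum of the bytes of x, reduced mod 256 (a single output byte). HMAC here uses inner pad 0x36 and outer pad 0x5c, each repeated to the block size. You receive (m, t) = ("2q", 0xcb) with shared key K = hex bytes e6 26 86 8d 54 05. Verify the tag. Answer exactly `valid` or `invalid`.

Key hex bytes e6 26 86 8d 54 05 is 6 bytes > B = 4, so hash it first: H(key) = 78, then zero-pad to 4 bytes: K' = 78 00 00 00.
K' ⊕ ipad = 4e 36 36 36; K' ⊕ opad = 24 5c 5c 5c.
Inner hash: sum = 78+54+54+54+50+113 = 403; mod 256 = 147 → 93.
Outer hash (recomputed tag): sum = 36+92+92+92+147 = 459; mod 256 = 203 → cb.
Recomputed tag = cb; claimed = cb → match.

valid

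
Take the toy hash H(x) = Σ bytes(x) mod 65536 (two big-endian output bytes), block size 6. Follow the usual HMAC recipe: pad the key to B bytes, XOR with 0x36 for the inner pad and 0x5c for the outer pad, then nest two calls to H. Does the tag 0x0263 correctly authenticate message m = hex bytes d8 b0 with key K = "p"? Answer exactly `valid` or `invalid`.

invalid

Key "p" = 70 is 1 byte ≤ B = 6; zero-pad to 6 bytes: K' = 70 00 00 00 00 00.
K' ⊕ ipad = 46 36 36 36 36 36; K' ⊕ opad = 2c 5c 5c 5c 5c 5c.
Inner hash: sum = 70+54+54+54+54+54+216+176 = 732 → 02 dc.
Outer hash (recomputed tag): sum = 44+92+92+92+92+92+2+220 = 726 → 02 d6.
Recomputed tag = 02d6; claimed = 0263 → mismatch.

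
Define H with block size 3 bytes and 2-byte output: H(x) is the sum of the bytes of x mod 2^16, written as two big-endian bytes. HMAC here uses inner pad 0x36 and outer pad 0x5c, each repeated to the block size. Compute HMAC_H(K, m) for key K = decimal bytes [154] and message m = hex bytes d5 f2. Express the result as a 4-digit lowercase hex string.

Key decimal bytes [154] = 9a is 1 byte ≤ B = 3; zero-pad to 3 bytes: K' = 9a 00 00.
K' ⊕ ipad = ac 36 36.  K' ⊕ opad = c6 5c 5c.
Inner input = (K'⊕ipad) ∥ m = ac 36 36 ∥ d5 f2.
Inner hash: sum = 172+54+54+213+242 = 735 → 02 df.
Outer input = (K'⊕opad) ∥ inner = c6 5c 5c ∥ 02 df.
Outer hash (tag): sum = 198+92+92+2+223 = 607 → 02 5f.

025f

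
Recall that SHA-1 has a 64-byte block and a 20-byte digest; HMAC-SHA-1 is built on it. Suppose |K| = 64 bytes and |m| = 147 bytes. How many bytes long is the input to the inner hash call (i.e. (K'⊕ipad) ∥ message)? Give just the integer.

211

Key is 64 ≤ 64 bytes, zero-padded: |K'| = 64.
Inner input = (K'⊕ipad) ∥ m → 64 + 147 = 211 bytes.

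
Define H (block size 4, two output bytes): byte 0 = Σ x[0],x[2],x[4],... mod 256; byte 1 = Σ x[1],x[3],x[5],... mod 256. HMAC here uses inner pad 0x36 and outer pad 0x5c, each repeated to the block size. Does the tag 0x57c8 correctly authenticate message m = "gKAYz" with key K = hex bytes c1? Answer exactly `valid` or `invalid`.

invalid

Key hex bytes c1 is 1 byte ≤ B = 4; zero-pad to 4 bytes: K' = c1 00 00 00.
K' ⊕ ipad = f7 36 36 36; K' ⊕ opad = 9d 5c 5c 5c.
Inner hash: even-index sum = 591 mod 256 = 79; odd-index sum = 272 mod 256 = 16 → 4f 10.
Outer hash (recomputed tag): even-index sum = 328 mod 256 = 72; odd-index sum = 200 mod 256 = 200 → 48 c8.
Recomputed tag = 48c8; claimed = 57c8 → mismatch.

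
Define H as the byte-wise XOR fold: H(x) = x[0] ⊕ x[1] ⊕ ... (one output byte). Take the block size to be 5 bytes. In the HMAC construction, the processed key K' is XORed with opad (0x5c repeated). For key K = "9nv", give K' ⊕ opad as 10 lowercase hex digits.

Key "9nv" = 39 6e 76 is 3 bytes ≤ B = 5; zero-pad to 5 bytes: K' = 39 6e 76 00 00.
XOR each byte with 0x5c: 39⊕5c=65, 6e⊕5c=32, 76⊕5c=2a, 00⊕5c=5c, 00⊕5c=5c.

65322a5c5c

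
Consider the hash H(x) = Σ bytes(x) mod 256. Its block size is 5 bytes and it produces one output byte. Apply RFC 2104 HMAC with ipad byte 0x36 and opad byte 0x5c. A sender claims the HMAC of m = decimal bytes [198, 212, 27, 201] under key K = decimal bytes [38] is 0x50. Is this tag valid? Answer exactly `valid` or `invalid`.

valid

Key decimal bytes [38] = 26 is 1 byte ≤ B = 5; zero-pad to 5 bytes: K' = 26 00 00 00 00.
K' ⊕ ipad = 10 36 36 36 36; K' ⊕ opad = 7a 5c 5c 5c 5c.
Inner hash: sum = 16+54+54+54+54+198+212+27+201 = 870; mod 256 = 102 → 66.
Outer hash (recomputed tag): sum = 122+92+92+92+92+102 = 592; mod 256 = 80 → 50.
Recomputed tag = 50; claimed = 50 → match.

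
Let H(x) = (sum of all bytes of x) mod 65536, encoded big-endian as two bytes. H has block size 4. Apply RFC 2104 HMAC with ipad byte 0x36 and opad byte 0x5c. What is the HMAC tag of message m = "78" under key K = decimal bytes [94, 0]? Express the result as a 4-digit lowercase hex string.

0190

Key decimal bytes [94, 0] = 5e 00 is 2 bytes ≤ B = 4; zero-pad to 4 bytes: K' = 5e 00 00 00.
K' ⊕ ipad = 68 36 36 36.  K' ⊕ opad = 02 5c 5c 5c.
Inner input = (K'⊕ipad) ∥ m = 68 36 36 36 ∥ 37 38.
Inner hash: sum = 104+54+54+54+55+56 = 377 → 01 79.
Outer input = (K'⊕opad) ∥ inner = 02 5c 5c 5c ∥ 01 79.
Outer hash (tag): sum = 2+92+92+92+1+121 = 400 → 01 90.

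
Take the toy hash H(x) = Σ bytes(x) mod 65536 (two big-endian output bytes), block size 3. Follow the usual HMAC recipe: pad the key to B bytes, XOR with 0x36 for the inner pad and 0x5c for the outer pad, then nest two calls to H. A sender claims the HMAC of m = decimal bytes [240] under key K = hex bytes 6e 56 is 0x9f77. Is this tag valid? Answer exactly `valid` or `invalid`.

Key hex bytes 6e 56 is 2 bytes ≤ B = 3; zero-pad to 3 bytes: K' = 6e 56 00.
K' ⊕ ipad = 58 60 36; K' ⊕ opad = 32 0a 5c.
Inner hash: sum = 88+96+54+240 = 478 → 01 de.
Outer hash (recomputed tag): sum = 50+10+92+1+222 = 375 → 01 77.
Recomputed tag = 0177; claimed = 9f77 → mismatch.

invalid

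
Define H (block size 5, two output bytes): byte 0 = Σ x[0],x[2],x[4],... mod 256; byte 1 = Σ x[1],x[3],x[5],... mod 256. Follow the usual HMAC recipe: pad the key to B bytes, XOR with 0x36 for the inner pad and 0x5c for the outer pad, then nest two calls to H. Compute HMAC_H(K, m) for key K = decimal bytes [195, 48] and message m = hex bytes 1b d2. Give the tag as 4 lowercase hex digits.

Key decimal bytes [195, 48] = c3 30 is 2 bytes ≤ B = 5; zero-pad to 5 bytes: K' = c3 30 00 00 00.
K' ⊕ ipad = f5 06 36 36 36.  K' ⊕ opad = 9f 6c 5c 5c 5c.
Inner input = (K'⊕ipad) ∥ m = f5 06 36 36 36 ∥ 1b d2.
Inner hash: even-index sum = 563 mod 256 = 51; odd-index sum = 87 mod 256 = 87 → 33 57.
Outer input = (K'⊕opad) ∥ inner = 9f 6c 5c 5c 5c ∥ 33 57.
Outer hash (tag): even-index sum = 430 mod 256 = 174; odd-index sum = 251 mod 256 = 251 → ae fb.

aefb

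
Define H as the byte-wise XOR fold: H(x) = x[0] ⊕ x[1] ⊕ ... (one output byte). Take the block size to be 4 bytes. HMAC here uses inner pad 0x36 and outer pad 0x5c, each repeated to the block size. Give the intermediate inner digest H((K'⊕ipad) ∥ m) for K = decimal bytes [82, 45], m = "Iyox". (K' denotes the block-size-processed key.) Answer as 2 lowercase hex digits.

Key decimal bytes [82, 45] = 52 2d is 2 bytes ≤ B = 4; zero-pad to 4 bytes: K' = 52 2d 00 00.
K' ⊕ ipad = 64 1b 36 36.
Inner input = 64 1b 36 36 ∥ 49 79 6f 78.
Inner hash: XOR 64⊕1b⊕36⊕36⊕49⊕79⊕6f⊕78 = 58.

58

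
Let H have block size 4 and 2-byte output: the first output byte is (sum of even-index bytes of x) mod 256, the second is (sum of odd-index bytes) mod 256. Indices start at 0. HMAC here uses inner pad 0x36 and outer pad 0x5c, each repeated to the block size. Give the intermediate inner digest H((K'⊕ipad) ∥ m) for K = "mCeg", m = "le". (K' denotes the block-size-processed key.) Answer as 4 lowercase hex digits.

Key "mCeg" = 6d 43 65 67 is exactly B = 4 bytes: K' = 6d 43 65 67.
K' ⊕ ipad = 5b 75 53 51.
Inner input = 5b 75 53 51 ∥ 6c 65.
Inner hash: even-index sum = 282 mod 256 = 26; odd-index sum = 299 mod 256 = 43 → 1a 2b.

1a2b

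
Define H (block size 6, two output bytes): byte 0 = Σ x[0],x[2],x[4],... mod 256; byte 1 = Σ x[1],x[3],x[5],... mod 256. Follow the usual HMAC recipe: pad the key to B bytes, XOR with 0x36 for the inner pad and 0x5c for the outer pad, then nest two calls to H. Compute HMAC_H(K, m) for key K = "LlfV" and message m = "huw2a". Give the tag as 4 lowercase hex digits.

Key "LlfV" = 4c 6c 66 56 is 4 bytes ≤ B = 6; zero-pad to 6 bytes: K' = 4c 6c 66 56 00 00.
K' ⊕ ipad = 7a 5a 50 60 36 36.  K' ⊕ opad = 10 30 3a 0a 5c 5c.
Inner input = (K'⊕ipad) ∥ m = 7a 5a 50 60 36 36 ∥ 68 75 77 32 61.
Inner hash: even-index sum = 576 mod 256 = 64; odd-index sum = 407 mod 256 = 151 → 40 97.
Outer input = (K'⊕opad) ∥ inner = 10 30 3a 0a 5c 5c ∥ 40 97.
Outer hash (tag): even-index sum = 230 mod 256 = 230; odd-index sum = 301 mod 256 = 45 → e6 2d.

e62d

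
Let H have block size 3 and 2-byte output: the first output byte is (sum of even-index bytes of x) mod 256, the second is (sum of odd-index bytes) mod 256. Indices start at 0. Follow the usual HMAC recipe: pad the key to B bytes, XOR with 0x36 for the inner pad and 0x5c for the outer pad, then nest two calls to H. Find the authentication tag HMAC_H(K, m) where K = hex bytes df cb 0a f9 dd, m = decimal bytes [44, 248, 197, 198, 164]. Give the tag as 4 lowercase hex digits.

7d7c

Key hex bytes df cb 0a f9 dd is 5 bytes > B = 3, so hash it first: H(key) = c6 c4, then zero-pad to 3 bytes: K' = c6 c4 00.
K' ⊕ ipad = f0 f2 36.  K' ⊕ opad = 9a 98 5c.
Inner input = (K'⊕ipad) ∥ m = f0 f2 36 ∥ 2c f8 c5 c6 a4.
Inner hash: even-index sum = 740 mod 256 = 228; odd-index sum = 647 mod 256 = 135 → e4 87.
Outer input = (K'⊕opad) ∥ inner = 9a 98 5c ∥ e4 87.
Outer hash (tag): even-index sum = 381 mod 256 = 125; odd-index sum = 380 mod 256 = 124 → 7d 7c.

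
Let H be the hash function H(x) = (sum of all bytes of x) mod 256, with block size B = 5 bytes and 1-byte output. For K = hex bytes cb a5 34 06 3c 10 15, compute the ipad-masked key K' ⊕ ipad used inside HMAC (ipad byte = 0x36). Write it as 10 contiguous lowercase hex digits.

Key hex bytes cb a5 34 06 3c 10 15 is 7 bytes > B = 5, so hash it first: H(key) = 0b, then zero-pad to 5 bytes: K' = 0b 00 00 00 00.
XOR each byte with 0x36: 0b⊕36=3d, 00⊕36=36, 00⊕36=36, 00⊕36=36, 00⊕36=36.

3d36363636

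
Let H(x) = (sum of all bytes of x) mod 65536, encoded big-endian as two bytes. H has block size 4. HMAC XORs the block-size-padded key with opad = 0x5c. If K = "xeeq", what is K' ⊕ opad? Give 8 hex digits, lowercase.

2439392d

Key "xeeq" = 78 65 65 71 is exactly B = 4 bytes: K' = 78 65 65 71.
XOR each byte with 0x5c: 78⊕5c=24, 65⊕5c=39, 65⊕5c=39, 71⊕5c=2d.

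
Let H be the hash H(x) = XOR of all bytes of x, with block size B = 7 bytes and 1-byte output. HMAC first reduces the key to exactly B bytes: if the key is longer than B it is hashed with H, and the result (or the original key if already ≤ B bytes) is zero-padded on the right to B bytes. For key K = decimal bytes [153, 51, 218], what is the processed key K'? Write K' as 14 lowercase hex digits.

9933da00000000

Key decimal bytes [153, 51, 218] = 99 33 da is 3 bytes ≤ B = 7; zero-pad to 7 bytes: K' = 99 33 da 00 00 00 00.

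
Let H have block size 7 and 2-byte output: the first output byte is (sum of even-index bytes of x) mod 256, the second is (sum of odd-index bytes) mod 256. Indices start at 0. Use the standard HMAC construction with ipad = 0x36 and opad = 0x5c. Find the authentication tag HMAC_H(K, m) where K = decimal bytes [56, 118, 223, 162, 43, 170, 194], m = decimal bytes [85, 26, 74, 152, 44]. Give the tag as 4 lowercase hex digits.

Key decimal bytes [56, 118, 223, 162, 43, 170, 194] = 38 76 df a2 2b aa c2 is exactly B = 7 bytes: K' = 38 76 df a2 2b aa c2.
K' ⊕ ipad = 0e 40 e9 94 1d 9c f4.  K' ⊕ opad = 64 2a 83 fe 77 f6 9e.
Inner input = (K'⊕ipad) ∥ m = 0e 40 e9 94 1d 9c f4 ∥ 55 1a 4a 98 2c.
Inner hash: even-index sum = 698 mod 256 = 186; odd-index sum = 571 mod 256 = 59 → ba 3b.
Outer input = (K'⊕opad) ∥ inner = 64 2a 83 fe 77 f6 9e ∥ ba 3b.
Outer hash (tag): even-index sum = 567 mod 256 = 55; odd-index sum = 728 mod 256 = 216 → 37 d8.

37d8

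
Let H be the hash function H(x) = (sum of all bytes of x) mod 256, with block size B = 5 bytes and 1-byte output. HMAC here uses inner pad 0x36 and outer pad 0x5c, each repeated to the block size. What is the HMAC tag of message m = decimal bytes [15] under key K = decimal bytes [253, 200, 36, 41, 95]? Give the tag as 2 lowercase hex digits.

97

Key decimal bytes [253, 200, 36, 41, 95] = fd c8 24 29 5f is exactly B = 5 bytes: K' = fd c8 24 29 5f.
K' ⊕ ipad = cb fe 12 1f 69.  K' ⊕ opad = a1 94 78 75 03.
Inner input = (K'⊕ipad) ∥ m = cb fe 12 1f 69 ∥ 0f.
Inner hash: sum = 203+254+18+31+105+15 = 626; mod 256 = 114 → 72.
Outer input = (K'⊕opad) ∥ inner = a1 94 78 75 03 ∥ 72.
Outer hash (tag): sum = 161+148+120+117+3+114 = 663; mod 256 = 151 → 97.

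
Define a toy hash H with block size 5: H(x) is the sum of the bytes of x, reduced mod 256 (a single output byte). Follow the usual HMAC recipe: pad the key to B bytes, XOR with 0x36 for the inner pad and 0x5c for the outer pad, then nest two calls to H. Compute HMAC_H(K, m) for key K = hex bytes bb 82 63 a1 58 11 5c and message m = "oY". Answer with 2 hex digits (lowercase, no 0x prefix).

Key hex bytes bb 82 63 a1 58 11 5c is 7 bytes > B = 5, so hash it first: H(key) = 06, then zero-pad to 5 bytes: K' = 06 00 00 00 00.
K' ⊕ ipad = 30 36 36 36 36.  K' ⊕ opad = 5a 5c 5c 5c 5c.
Inner input = (K'⊕ipad) ∥ m = 30 36 36 36 36 ∥ 6f 59.
Inner hash: sum = 48+54+54+54+54+111+89 = 464; mod 256 = 208 → d0.
Outer input = (K'⊕opad) ∥ inner = 5a 5c 5c 5c 5c ∥ d0.
Outer hash (tag): sum = 90+92+92+92+92+208 = 666; mod 256 = 154 → 9a.

9a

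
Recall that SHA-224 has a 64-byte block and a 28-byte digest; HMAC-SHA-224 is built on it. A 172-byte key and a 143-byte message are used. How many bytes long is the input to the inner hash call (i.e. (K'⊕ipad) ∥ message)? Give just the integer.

207

Key is 172 > 64 bytes, so it is hashed to 28 bytes then zero-padded to 64: |K'| = 64.
Inner input = (K'⊕ipad) ∥ m → 64 + 143 = 207 bytes.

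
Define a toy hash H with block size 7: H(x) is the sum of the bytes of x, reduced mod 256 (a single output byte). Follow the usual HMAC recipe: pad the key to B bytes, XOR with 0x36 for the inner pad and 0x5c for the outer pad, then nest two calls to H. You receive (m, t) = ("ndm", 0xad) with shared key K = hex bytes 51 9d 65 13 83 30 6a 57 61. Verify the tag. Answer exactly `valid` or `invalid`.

Key hex bytes 51 9d 65 13 83 30 6a 57 61 is 9 bytes > B = 7, so hash it first: H(key) = 3b, then zero-pad to 7 bytes: K' = 3b 00 00 00 00 00 00.
K' ⊕ ipad = 0d 36 36 36 36 36 36; K' ⊕ opad = 67 5c 5c 5c 5c 5c 5c.
Inner hash: sum = 13+54+54+54+54+54+54+110+100+109 = 656; mod 256 = 144 → 90.
Outer hash (recomputed tag): sum = 103+92+92+92+92+92+92+144 = 799; mod 256 = 31 → 1f.
Recomputed tag = 1f; claimed = ad → mismatch.

invalid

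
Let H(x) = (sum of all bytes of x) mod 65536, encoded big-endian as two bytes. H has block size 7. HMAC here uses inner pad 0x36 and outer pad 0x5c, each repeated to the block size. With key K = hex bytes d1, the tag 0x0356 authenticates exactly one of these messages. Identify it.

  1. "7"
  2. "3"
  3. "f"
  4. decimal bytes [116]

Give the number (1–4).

Key hex bytes d1 is 1 byte ≤ B = 7; zero-pad to 7 bytes: K' = d1 00 00 00 00 00 00.
K' ⊕ ipad = e7 36 36 36 36 36 36; K' ⊕ opad = 8d 5c 5c 5c 5c 5c 5c.
m1: inner = H(e7 36 36 36 36 36 36 37) = 02 62; tag = H(8d 5c 5c 5c 5c 5c 5c 02 62) = 0319
m2: inner = H(e7 36 36 36 36 36 36 33) = 02 5e; tag = H(8d 5c 5c 5c 5c 5c 5c 02 5e) = 0315
m3: inner = H(e7 36 36 36 36 36 36 66) = 02 91; tag = H(8d 5c 5c 5c 5c 5c 5c 02 91) = 0348
m4: inner = H(e7 36 36 36 36 36 36 74) = 02 9f; tag = H(8d 5c 5c 5c 5c 5c 5c 02 9f) = 0356 ← matches

4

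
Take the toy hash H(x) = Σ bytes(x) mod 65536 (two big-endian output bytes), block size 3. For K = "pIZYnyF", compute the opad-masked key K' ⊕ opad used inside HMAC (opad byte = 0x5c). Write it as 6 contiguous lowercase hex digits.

5ec55c

Key "pIZYnyF" = 70 49 5a 59 6e 79 46 is 7 bytes > B = 3, so hash it first: H(key) = 02 99, then zero-pad to 3 bytes: K' = 02 99 00.
XOR each byte with 0x5c: 02⊕5c=5e, 99⊕5c=c5, 00⊕5c=5c.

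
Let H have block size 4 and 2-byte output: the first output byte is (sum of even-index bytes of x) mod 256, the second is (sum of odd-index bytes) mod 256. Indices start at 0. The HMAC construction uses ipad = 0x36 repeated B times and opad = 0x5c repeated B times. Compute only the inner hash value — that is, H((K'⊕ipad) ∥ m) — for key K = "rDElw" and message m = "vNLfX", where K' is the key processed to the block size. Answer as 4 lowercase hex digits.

Key "rDElw" = 72 44 45 6c 77 is 5 bytes > B = 4, so hash it first: H(key) = 2e b0, then zero-pad to 4 bytes: K' = 2e b0 00 00.
K' ⊕ ipad = 18 86 36 36.
Inner input = 18 86 36 36 ∥ 76 4e 4c 66 58.
Inner hash: even-index sum = 360 mod 256 = 104; odd-index sum = 368 mod 256 = 112 → 68 70.

6870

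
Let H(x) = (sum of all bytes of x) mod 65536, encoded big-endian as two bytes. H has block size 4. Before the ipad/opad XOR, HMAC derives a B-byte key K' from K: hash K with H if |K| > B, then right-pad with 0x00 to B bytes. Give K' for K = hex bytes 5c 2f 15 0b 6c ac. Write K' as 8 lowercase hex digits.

|K| = 6 > B = 4, so first hash the key.
H(K): sum = 92+47+21+11+108+172 = 451 → 01 c3.
Zero-pad H(K) = 01 c3 to 4 bytes: K' = 01 c3 00 00.

01c30000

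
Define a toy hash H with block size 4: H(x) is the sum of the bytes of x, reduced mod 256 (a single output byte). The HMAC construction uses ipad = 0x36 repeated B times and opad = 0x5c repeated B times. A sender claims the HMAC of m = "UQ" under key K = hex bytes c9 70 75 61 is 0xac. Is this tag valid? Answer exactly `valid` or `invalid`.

valid

Key hex bytes c9 70 75 61 is exactly B = 4 bytes: K' = c9 70 75 61.
K' ⊕ ipad = ff 46 43 57; K' ⊕ opad = 95 2c 29 3d.
Inner hash: sum = 255+70+67+87+85+81 = 645; mod 256 = 133 → 85.
Outer hash (recomputed tag): sum = 149+44+41+61+133 = 428; mod 256 = 172 → ac.
Recomputed tag = ac; claimed = ac → match.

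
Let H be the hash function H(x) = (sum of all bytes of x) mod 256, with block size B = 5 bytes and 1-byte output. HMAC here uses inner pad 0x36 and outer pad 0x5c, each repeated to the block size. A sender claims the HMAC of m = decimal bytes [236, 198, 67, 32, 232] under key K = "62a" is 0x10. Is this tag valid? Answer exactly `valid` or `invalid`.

invalid

Key "62a" = 36 32 61 is 3 bytes ≤ B = 5; zero-pad to 5 bytes: K' = 36 32 61 00 00.
K' ⊕ ipad = 00 04 57 36 36; K' ⊕ opad = 6a 6e 3d 5c 5c.
Inner hash: sum = 0+4+87+54+54+236+198+67+32+232 = 964; mod 256 = 196 → c4.
Outer hash (recomputed tag): sum = 106+110+61+92+92+196 = 657; mod 256 = 145 → 91.
Recomputed tag = 91; claimed = 10 → mismatch.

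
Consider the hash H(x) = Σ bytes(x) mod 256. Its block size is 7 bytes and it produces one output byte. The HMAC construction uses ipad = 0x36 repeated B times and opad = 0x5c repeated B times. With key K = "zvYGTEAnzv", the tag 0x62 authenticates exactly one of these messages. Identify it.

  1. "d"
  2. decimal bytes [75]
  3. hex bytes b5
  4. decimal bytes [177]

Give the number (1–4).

1

Key "zvYGTEAnzv" = 7a 76 59 47 54 45 41 6e 7a 76 is 10 bytes > B = 7, so hash it first: H(key) = c8, then zero-pad to 7 bytes: K' = c8 00 00 00 00 00 00.
K' ⊕ ipad = fe 36 36 36 36 36 36; K' ⊕ opad = 94 5c 5c 5c 5c 5c 5c.
m1: inner = H(fe 36 36 36 36 36 36 64) = a6; tag = H(94 5c 5c 5c 5c 5c 5c a6) = 62 ← matches
m2: inner = H(fe 36 36 36 36 36 36 4b) = 8d; tag = H(94 5c 5c 5c 5c 5c 5c 8d) = 49
m3: inner = H(fe 36 36 36 36 36 36 b5) = f7; tag = H(94 5c 5c 5c 5c 5c 5c f7) = b3
m4: inner = H(fe 36 36 36 36 36 36 b1) = f3; tag = H(94 5c 5c 5c 5c 5c 5c f3) = af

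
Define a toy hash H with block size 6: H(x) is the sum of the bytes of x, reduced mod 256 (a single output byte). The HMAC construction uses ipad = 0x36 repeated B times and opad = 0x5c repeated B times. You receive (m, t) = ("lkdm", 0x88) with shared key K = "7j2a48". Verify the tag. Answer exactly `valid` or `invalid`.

Key "7j2a48" = 37 6a 32 61 34 38 is exactly B = 6 bytes: K' = 37 6a 32 61 34 38.
K' ⊕ ipad = 01 5c 04 57 02 0e; K' ⊕ opad = 6b 36 6e 3d 68 64.
Inner hash: sum = 1+92+4+87+2+14+108+107+100+109 = 624; mod 256 = 112 → 70.
Outer hash (recomputed tag): sum = 107+54+110+61+104+100+112 = 648; mod 256 = 136 → 88.
Recomputed tag = 88; claimed = 88 → match.

valid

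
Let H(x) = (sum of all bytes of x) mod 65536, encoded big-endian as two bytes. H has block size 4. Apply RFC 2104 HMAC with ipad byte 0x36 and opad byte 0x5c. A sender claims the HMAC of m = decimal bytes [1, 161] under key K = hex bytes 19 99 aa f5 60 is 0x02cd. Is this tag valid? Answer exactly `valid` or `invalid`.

valid

Key hex bytes 19 99 aa f5 60 is 5 bytes > B = 4, so hash it first: H(key) = 02 b1, then zero-pad to 4 bytes: K' = 02 b1 00 00.
K' ⊕ ipad = 34 87 36 36; K' ⊕ opad = 5e ed 5c 5c.
Inner hash: sum = 52+135+54+54+1+161 = 457 → 01 c9.
Outer hash (recomputed tag): sum = 94+237+92+92+1+201 = 717 → 02 cd.
Recomputed tag = 02cd; claimed = 02cd → match.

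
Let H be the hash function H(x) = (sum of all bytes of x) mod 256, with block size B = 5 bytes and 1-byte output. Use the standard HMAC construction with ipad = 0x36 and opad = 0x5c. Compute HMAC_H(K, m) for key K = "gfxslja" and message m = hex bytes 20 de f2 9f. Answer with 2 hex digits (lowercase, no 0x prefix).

Key "gfxslja" = 67 66 78 73 6c 6a 61 is 7 bytes > B = 5, so hash it first: H(key) = ef, then zero-pad to 5 bytes: K' = ef 00 00 00 00.
K' ⊕ ipad = d9 36 36 36 36.  K' ⊕ opad = b3 5c 5c 5c 5c.
Inner input = (K'⊕ipad) ∥ m = d9 36 36 36 36 ∥ 20 de f2 9f.
Inner hash: sum = 217+54+54+54+54+32+222+242+159 = 1088; mod 256 = 64 → 40.
Outer input = (K'⊕opad) ∥ inner = b3 5c 5c 5c 5c ∥ 40.
Outer hash (tag): sum = 179+92+92+92+92+64 = 611; mod 256 = 99 → 63.

63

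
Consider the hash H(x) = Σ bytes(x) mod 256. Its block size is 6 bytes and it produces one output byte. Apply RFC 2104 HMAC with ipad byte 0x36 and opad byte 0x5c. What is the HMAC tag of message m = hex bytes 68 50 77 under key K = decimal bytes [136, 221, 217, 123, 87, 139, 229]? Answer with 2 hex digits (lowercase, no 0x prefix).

Key decimal bytes [136, 221, 217, 123, 87, 139, 229] = 88 dd d9 7b 57 8b e5 is 7 bytes > B = 6, so hash it first: H(key) = 80, then zero-pad to 6 bytes: K' = 80 00 00 00 00 00.
K' ⊕ ipad = b6 36 36 36 36 36.  K' ⊕ opad = dc 5c 5c 5c 5c 5c.
Inner input = (K'⊕ipad) ∥ m = b6 36 36 36 36 36 ∥ 68 50 77.
Inner hash: sum = 182+54+54+54+54+54+104+80+119 = 755; mod 256 = 243 → f3.
Outer input = (K'⊕opad) ∥ inner = dc 5c 5c 5c 5c 5c ∥ f3.
Outer hash (tag): sum = 220+92+92+92+92+92+243 = 923; mod 256 = 155 → 9b.

9b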